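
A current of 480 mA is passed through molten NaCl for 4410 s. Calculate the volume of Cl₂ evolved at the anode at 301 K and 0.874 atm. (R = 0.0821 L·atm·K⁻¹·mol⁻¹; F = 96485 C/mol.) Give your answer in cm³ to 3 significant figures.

310 cm³

Charge passed = 0.480 × 4410 = 2117 C
n(e⁻) = Q/F = 2117/96485 = 0.02194 mol
2Cl⁻ → Cl₂ + 2e⁻, so n(Cl₂) = 0.02194 / 2 = 0.01097 mol
V = nRT/P = 0.01097 × 0.0821 × 301 / 0.874 = 0.3102 L
= 310 cm³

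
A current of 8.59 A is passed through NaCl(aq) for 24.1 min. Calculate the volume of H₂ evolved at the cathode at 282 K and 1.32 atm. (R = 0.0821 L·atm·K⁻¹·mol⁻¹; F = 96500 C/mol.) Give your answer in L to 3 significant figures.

1.13 L

Charge passed = 8.59 × 1446 = 12420 C
n(e⁻) = Q/F = 12420/96500 = 0.1287 mol
2H⁺ + 2e⁻ → H₂, so n(H₂) = 0.1287 / 2 = 0.06435 mol
V = nRT/P = 0.06435 × 0.0821 × 282 / 1.32 = 1.129 L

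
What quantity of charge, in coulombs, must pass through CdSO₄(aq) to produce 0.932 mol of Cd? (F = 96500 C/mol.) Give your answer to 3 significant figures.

Cd²⁺ + 2e⁻ → Cd, so n(e⁻) = 2 × 0.932 = 1.864 mol
Q = 1.864 × 96500 = 1.799×10^5 C

1.80×10^5 C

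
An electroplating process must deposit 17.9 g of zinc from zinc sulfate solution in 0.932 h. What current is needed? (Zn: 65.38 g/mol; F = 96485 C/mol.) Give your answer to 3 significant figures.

15.7 A

n(Zn) = 17.9 / 65.38 = 0.2738 mol
Zn²⁺ + 2e⁻ → Zn, so n(e⁻) = 2 × 0.2738 = 0.5476 mol
Q = 0.5476 × 96485 = 52840 C
I = Q / t = 52840 / 3355.2 s = 15.7 A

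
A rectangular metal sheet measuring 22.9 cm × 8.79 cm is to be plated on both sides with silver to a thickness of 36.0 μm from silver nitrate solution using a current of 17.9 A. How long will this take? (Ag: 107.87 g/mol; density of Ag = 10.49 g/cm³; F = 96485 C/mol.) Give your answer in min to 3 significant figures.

12.7 min

Plated area = 2 × 22.9 × 8.79 = 402.6 cm²
Volume = 402.6 × 36.0×10⁻⁴ cm = 1.449 cm³
m(Ag) = 1.449 × 10.49 = 15.20 g
n(Ag) = 15.20 / 107.87 = 0.1409 mol; n(e⁻) = 0.1409 mol
Q = 0.1409 × 96485 = 13590 C
t = 13590 / 17.9 = 759.2 s = 12.7 min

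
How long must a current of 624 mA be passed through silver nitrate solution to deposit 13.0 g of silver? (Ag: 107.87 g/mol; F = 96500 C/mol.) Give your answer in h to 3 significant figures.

5.18 h

n(Ag) = 13.0 / 107.87 = 0.1205 mol
Ag⁺ + e⁻ → Ag, so n(e⁻) = 0.1205 mol
Q = 0.1205 × 96500 = 11630 C
t = Q / I = 11630 / 0.624 = 18640 s = 5.18 h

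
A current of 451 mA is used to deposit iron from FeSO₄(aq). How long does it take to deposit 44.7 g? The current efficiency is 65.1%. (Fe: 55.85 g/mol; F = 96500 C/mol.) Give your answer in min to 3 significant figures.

n(Fe) = 44.7 / 55.85 = 0.8004 mol
Fe²⁺ + 2e⁻ → Fe, so n(e⁻) = 2 × 0.8004 = 1.601 mol
Q = 1.601 × 96500 / 0.651 = 2.373×10^5 C
t = Q / I = 2.373×10^5 / 0.451 = 5.262×10^5 s = 8770 min

8770 min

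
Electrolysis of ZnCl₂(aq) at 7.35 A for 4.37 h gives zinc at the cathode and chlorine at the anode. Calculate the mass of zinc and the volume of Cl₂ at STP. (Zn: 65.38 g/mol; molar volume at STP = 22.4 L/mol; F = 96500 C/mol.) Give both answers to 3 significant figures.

39.2 g Zn; 13.4 L Cl₂

Q = 7.35 × 15732 = 1.156×10^5 C; n(e⁻) = 1.156×10^5 / 96500 = 1.198 mol
Cathode: Zn²⁺ + 2e⁻ → Zn → n(Zn) = 1.198/2 = 0.5990 mol → 39.2 g
Anode: 2Cl⁻ → Cl₂ + 2e⁻ → n(Cl₂) = 1.198/2 = 0.5990 mol → 13.4 L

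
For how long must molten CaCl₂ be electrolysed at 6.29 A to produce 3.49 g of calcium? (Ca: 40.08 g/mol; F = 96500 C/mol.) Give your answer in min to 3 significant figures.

n(Ca) = 3.49 / 40.08 = 0.08708 mol
Ca²⁺ + 2e⁻ → Ca, so n(e⁻) = 2 × 0.08708 = 0.1742 mol
Q = 0.1742 × 96500 = 16810 C
t = Q / I = 16810 / 6.29 = 2672 s = 44.5 min

44.5 min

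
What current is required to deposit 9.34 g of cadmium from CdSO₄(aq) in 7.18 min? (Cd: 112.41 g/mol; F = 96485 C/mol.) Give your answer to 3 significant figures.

37.2 A

n(Cd) = 9.34 / 112.41 = 0.08309 mol
Cd²⁺ + 2e⁻ → Cd, so n(e⁻) = 2 × 0.08309 = 0.1662 mol
Q = 0.1662 × 96485 = 16040 C
I = Q / t = 16040 / 430.8 s = 37.2 A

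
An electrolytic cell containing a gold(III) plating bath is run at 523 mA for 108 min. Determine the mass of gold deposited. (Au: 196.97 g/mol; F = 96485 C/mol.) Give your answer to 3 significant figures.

Q = 0.523 A × 6480 s = 3389 C
Moles of electrons = 3389 / 96485 = 0.03512 mol
Au³⁺ + 3e⁻ → Au, so n(Au) = 0.03512 / 3 = 0.01171 mol
m = 0.01171 × 196.97 = 2.31 g

2.31 g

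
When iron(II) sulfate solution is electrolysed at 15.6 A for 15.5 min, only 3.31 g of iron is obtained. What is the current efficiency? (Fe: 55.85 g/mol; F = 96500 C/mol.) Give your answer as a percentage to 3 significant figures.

Q = 15.6 × 930 = 14510 C
n(e⁻) = 14510 / 96500 = 0.1504 mol
Fe²⁺ + 2e⁻ → Fe, so theoretical n(Fe) = 0.07520 mol → 4.200 g
Efficiency = 3.31 / 4.200 = 0.7881 = 78.8%

78.8%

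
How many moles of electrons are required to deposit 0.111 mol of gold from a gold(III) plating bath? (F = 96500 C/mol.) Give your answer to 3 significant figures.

Au³⁺ + 3e⁻ → Au, so n(e⁻) = 3 × 0.111 = 0.3330 mol

0.333 mol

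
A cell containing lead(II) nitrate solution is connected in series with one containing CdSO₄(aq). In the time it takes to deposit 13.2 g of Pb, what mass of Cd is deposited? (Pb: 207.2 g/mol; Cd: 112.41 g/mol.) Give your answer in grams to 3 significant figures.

7.16 g

n(Pb) = 13.2 / 207.2 = 0.06371 mol
Pb²⁺ + 2e⁻ → Pb, so n(e⁻) = 2 × 0.06371 = 0.1274 mol
In series, the same 0.1274 mol of electrons flows through the second cell.
Cd²⁺ + 2e⁻ → Cd, so n(Cd) = 0.1274 / 2 = 0.06370 mol
m(Cd) = 0.06370 × 112.41 = 7.16 g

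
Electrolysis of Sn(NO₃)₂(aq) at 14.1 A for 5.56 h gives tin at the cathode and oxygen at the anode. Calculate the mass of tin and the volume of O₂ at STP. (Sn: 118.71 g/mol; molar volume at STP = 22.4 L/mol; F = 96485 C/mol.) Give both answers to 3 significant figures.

174 g Sn; 16.4 L O₂

Q = 14.1 × 20016 = 2.822×10^5 C; n(e⁻) = 2.822×10^5 / 96485 = 2.925 mol
Cathode: Sn²⁺ + 2e⁻ → Sn → n(Sn) = 2.925/2 = 1.463 mol → 174 g
Anode: 2H₂O → O₂ + 4H⁺ + 4e⁻ → n(O₂) = 2.925/4 = 0.7313 mol → 16.4 L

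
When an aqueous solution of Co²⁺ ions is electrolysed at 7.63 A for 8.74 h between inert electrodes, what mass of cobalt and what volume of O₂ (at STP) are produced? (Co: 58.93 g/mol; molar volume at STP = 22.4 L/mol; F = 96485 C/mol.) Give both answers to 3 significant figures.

Q = 7.63 × 31464 = 2.401×10^5 C; n(e⁻) = 2.401×10^5 / 96485 = 2.488 mol
Cathode: Co²⁺ + 2e⁻ → Co → n(Co) = 2.488/2 = 1.244 mol → 73.3 g
Anode: 2H₂O → O₂ + 4H⁺ + 4e⁻ → n(O₂) = 2.488/4 = 0.6220 mol → 13.9 L

73.3 g Co; 13.9 L O₂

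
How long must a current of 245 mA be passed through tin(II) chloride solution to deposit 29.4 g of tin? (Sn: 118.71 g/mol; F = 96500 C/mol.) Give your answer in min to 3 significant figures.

3250 min

n(Sn) = 29.4 / 118.71 = 0.2477 mol
Sn²⁺ + 2e⁻ → Sn, so n(e⁻) = 2 × 0.2477 = 0.4954 mol
Q = 0.4954 × 96500 = 47810 C
t = Q / I = 47810 / 0.245 = 1.951×10^5 s = 3250 min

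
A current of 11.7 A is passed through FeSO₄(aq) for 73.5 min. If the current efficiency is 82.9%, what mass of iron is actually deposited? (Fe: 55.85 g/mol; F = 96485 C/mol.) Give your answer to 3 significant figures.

Q = 11.7 × 4410 = 51600 C
n(e⁻) = 51600 / 96485 = 0.5348 mol
Fe²⁺ + 2e⁻ → Fe, so theoretical m(Fe) = 0.2674 × 55.85 = 14.93 g
Actual mass = 82.9% × 14.93 = 12.4 g

12.4 g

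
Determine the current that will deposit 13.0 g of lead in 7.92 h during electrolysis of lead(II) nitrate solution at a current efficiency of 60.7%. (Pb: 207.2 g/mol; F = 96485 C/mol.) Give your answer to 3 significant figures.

0.700 A

n(Pb) = 13.0 / 207.2 = 0.06274 mol
Pb²⁺ + 2e⁻ → Pb, so n(e⁻) = 2 × 0.06274 = 0.1255 mol
Q = 0.1255 × 96485 / 0.607 = 19950 C
I = Q / t = 19950 / 28512 s = 0.700 A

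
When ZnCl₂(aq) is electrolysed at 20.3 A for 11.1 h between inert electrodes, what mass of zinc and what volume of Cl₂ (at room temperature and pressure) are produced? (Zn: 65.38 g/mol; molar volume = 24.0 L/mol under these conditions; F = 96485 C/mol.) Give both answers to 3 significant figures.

275 g Zn; 101 L Cl₂

Q = 20.3 × 39960 = 8.112×10^5 C; n(e⁻) = 8.112×10^5 / 96485 = 8.408 mol
Cathode: Zn²⁺ + 2e⁻ → Zn → n(Zn) = 8.408/2 = 4.204 mol → 275 g
Anode: 2Cl⁻ → Cl₂ + 2e⁻ → n(Cl₂) = 8.408/2 = 4.204 mol → 101 L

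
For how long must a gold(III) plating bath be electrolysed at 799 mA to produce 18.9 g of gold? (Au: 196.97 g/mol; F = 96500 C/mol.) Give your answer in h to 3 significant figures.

9.66 h

n(Au) = 18.9 / 196.97 = 0.09595 mol
Au³⁺ + 3e⁻ → Au, so n(e⁻) = 3 × 0.09595 = 0.2879 mol
Q = 0.2879 × 96500 = 27780 C
t = Q / I = 27780 / 0.799 = 34770 s = 9.66 h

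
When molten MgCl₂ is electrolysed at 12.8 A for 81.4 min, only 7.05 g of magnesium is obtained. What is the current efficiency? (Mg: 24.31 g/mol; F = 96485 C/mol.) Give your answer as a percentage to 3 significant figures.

Q = 12.8 × 4884 = 62520 C
n(e⁻) = 62520 / 96485 = 0.6480 mol
Mg²⁺ + 2e⁻ → Mg, so theoretical n(Mg) = 0.3240 mol → 7.876 g
Efficiency = 7.05 / 7.876 = 0.8951 = 89.5%

89.5%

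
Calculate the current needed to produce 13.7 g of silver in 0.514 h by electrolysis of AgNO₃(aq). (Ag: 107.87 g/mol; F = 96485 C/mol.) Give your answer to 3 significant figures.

6.62 A

n(Ag) = 13.7 / 107.87 = 0.1270 mol
Ag⁺ + e⁻ → Ag, so n(e⁻) = 0.1270 mol
Q = 0.1270 × 96485 = 12250 C
I = Q / t = 12250 / 1850.4 s = 6.62 A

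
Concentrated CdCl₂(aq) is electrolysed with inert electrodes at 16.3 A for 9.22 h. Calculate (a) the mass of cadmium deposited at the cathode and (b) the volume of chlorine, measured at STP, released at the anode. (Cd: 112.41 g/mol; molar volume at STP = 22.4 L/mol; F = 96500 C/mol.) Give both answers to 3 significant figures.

315 g Cd; 62.8 L Cl₂

Q = 16.3 × 33192 = 5.410×10^5 C; n(e⁻) = 5.410×10^5 / 96500 = 5.606 mol
Cathode: Cd²⁺ + 2e⁻ → Cd → n(Cd) = 5.606/2 = 2.803 mol → 315 g
Anode: 2Cl⁻ → Cl₂ + 2e⁻ → n(Cl₂) = 5.606/2 = 2.803 mol → 62.8 L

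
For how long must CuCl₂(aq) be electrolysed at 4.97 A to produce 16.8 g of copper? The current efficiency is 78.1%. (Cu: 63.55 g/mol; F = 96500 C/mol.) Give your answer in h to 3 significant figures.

3.65 h

n(Cu) = 16.8 / 63.55 = 0.2644 mol
Cu²⁺ + 2e⁻ → Cu, so n(e⁻) = 2 × 0.2644 = 0.5288 mol
Q = 0.5288 × 96500 / 0.781 = 65340 C
t = Q / I = 65340 / 4.97 = 13150 s = 3.65 h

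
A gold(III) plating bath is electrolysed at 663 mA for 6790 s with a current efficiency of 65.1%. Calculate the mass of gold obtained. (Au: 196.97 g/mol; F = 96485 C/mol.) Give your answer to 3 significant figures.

1.99 g

Q = 0.663 × 6790 = 4502 C
n(e⁻) = 4502 / 96485 = 0.04666 mol
Au³⁺ + 3e⁻ → Au, so theoretical m(Au) = 0.01555 × 196.97 = 3.063 g
Actual mass = 65.1% × 3.063 = 1.99 g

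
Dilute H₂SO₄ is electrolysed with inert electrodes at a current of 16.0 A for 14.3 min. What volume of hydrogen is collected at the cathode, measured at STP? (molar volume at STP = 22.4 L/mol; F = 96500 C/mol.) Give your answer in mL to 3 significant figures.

Charge passed = 16.0 × 858 = 13730 C
n(e⁻) = 13730 / 96500 = 0.1423 mol
2H⁺ + 2e⁻ → H₂, so n(H₂) = 0.1423 / 2 = 0.07115 mol
V = 0.07115 × 22.4 = 1.594 L
= 1590 mL

1590 mL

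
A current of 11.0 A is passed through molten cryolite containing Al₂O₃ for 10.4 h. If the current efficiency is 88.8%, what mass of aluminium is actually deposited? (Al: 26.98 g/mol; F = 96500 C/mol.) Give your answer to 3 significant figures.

34.1 g

Q = 11.0 × 37440 = 4.118×10^5 C
n(e⁻) = 4.118×10^5 / 96500 = 4.267 mol
Al³⁺ + 3e⁻ → Al, so theoretical m(Al) = 1.422 × 26.98 = 38.37 g
Actual mass = 88.8% × 38.37 = 34.1 g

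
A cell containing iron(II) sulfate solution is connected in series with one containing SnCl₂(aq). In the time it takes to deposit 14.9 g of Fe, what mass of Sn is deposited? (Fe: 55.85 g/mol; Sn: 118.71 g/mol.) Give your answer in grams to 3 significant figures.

31.7 g

n(Fe) = 14.9 / 55.85 = 0.2668 mol
Fe²⁺ + 2e⁻ → Fe, so n(e⁻) = 2 × 0.2668 = 0.5336 mol
In series, the same 0.5336 mol of electrons flows through the second cell.
Sn²⁺ + 2e⁻ → Sn, so n(Sn) = 0.5336 / 2 = 0.2668 mol
m(Sn) = 0.2668 × 118.71 = 31.7 g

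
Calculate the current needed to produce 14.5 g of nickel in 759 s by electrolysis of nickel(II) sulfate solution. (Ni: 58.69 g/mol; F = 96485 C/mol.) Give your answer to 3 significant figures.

n(Ni) = 14.5 / 58.69 = 0.2471 mol
Ni²⁺ + 2e⁻ → Ni, so n(e⁻) = 2 × 0.2471 = 0.4942 mol
Q = 0.4942 × 96485 = 47680 C
I = Q / t = 47680 / 759 s = 62.8 A

62.8 A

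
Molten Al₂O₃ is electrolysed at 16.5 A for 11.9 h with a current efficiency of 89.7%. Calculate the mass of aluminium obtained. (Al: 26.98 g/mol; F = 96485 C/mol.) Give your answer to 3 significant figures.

59.1 g

Q = 16.5 × 42840 = 7.069×10^5 C
n(e⁻) = 7.069×10^5 / 96485 = 7.327 mol
Al³⁺ + 3e⁻ → Al, so theoretical m(Al) = 2.442 × 26.98 = 65.89 g
Actual mass = 89.7% × 65.89 = 59.1 g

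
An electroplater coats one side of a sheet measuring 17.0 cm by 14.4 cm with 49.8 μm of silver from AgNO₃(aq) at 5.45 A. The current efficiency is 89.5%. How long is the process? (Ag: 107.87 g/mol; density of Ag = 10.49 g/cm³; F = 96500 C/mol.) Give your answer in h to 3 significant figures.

Plated area = 17.0 × 14.4 = 244.8 cm²
Volume = 244.8 × 49.8×10⁻⁴ cm = 1.219 cm³
m(Ag) = 1.219 × 10.49 = 12.79 g
n(Ag) = 12.79 / 107.87 = 0.1186 mol; n(e⁻) = 0.1186 mol
Q = 0.1186 × 96500 / 0.895 = 12790 C
t = 12790 / 5.45 = 2347 s = 0.652 h

0.652 h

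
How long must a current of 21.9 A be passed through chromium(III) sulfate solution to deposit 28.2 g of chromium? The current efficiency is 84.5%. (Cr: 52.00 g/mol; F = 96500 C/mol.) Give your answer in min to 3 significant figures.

141 min

n(Cr) = 28.2 / 52.00 = 0.5423 mol
Cr³⁺ + 3e⁻ → Cr, so n(e⁻) = 3 × 0.5423 = 1.627 mol
Q = 1.627 × 96500 / 0.845 = 1.858×10^5 C
t = Q / I = 1.858×10^5 / 21.9 = 8484 s = 141 min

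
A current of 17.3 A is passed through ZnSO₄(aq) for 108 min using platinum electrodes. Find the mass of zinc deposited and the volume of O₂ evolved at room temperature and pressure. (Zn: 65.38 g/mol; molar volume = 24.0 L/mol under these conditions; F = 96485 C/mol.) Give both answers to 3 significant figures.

Q = 17.3 × 6480 = 1.121×10^5 C; n(e⁻) = 1.121×10^5 / 96485 = 1.162 mol
Cathode: Zn²⁺ + 2e⁻ → Zn → n(Zn) = 1.162/2 = 0.5810 mol → 38.0 g
Anode: 2H₂O → O₂ + 4H⁺ + 4e⁻ → n(O₂) = 1.162/4 = 0.2905 mol → 6.97 L

38.0 g Zn; 6.97 L O₂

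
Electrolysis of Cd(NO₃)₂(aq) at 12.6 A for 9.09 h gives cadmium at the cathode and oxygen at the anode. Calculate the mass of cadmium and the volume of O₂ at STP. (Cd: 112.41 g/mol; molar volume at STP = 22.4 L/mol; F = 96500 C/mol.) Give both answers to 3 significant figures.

240 g Cd; 23.9 L O₂

Q = 12.6 × 32724 = 4.123×10^5 C; n(e⁻) = 4.123×10^5 / 96500 = 4.273 mol
Cathode: Cd²⁺ + 2e⁻ → Cd → n(Cd) = 4.273/2 = 2.137 mol → 240 g
Anode: 2H₂O → O₂ + 4H⁺ + 4e⁻ → n(O₂) = 4.273/4 = 1.068 mol → 23.9 L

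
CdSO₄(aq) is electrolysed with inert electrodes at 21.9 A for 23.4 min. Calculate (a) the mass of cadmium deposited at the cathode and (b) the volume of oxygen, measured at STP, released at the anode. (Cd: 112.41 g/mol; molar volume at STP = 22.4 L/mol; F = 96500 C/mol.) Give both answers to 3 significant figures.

17.9 g Cd; 1.78 L O₂

Q = 21.9 × 1404 = 30750 C; n(e⁻) = 30750 / 96500 = 0.3187 mol
Cathode: Cd²⁺ + 2e⁻ → Cd → n(Cd) = 0.3187/2 = 0.1594 mol → 17.9 g
Anode: 2H₂O → O₂ + 4H⁺ + 4e⁻ → n(O₂) = 0.3187/4 = 0.07968 mol → 1.78 L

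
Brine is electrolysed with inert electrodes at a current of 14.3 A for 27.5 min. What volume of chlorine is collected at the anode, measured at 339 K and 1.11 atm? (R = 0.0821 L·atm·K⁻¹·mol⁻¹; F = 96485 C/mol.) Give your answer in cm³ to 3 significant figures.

3070 cm³

Charge passed = 14.3 × 1650 = 23600 C
n(e⁻) = 23600 / 96485 = 0.2446 mol
2Cl⁻ → Cl₂ + 2e⁻, so n(Cl₂) = 0.2446 / 2 = 0.1223 mol
V = nRT/P = 0.1223 × 0.0821 × 339 / 1.11 = 3.067 L
= 3070 cm³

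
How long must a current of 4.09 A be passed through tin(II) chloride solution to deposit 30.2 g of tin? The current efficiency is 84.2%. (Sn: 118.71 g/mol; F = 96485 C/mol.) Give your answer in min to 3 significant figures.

n(Sn) = 30.2 / 118.71 = 0.2544 mol
Sn²⁺ + 2e⁻ → Sn, so n(e⁻) = 2 × 0.2544 = 0.5088 mol
Q = 0.5088 × 96485 / 0.842 = 58300 C
t = Q / I = 58300 / 4.09 = 14250 s = 238 min

238 min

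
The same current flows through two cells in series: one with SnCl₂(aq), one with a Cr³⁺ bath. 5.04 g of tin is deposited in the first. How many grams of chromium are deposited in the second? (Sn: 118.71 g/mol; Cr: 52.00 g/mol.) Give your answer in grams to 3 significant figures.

1.47 g

n(Sn) = 5.04 / 118.71 = 0.04246 mol
Sn²⁺ + 2e⁻ → Sn, so n(e⁻) = 2 × 0.04246 = 0.08492 mol
In series, the same 0.08492 mol of electrons flows through the second cell.
Cr³⁺ + 3e⁻ → Cr, so n(Cr) = 0.08492 / 3 = 0.02831 mol
m(Cr) = 0.02831 × 52.00 = 1.47 g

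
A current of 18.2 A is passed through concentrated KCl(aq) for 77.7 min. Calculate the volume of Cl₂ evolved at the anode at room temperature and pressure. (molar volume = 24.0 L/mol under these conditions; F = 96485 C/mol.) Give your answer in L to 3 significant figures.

Charge passed = 18.2 × 4662 = 84850 C
n(e⁻) = 84850 / 96485 = 0.8794 mol
2Cl⁻ → Cl₂ + 2e⁻, so n(Cl₂) = 0.8794 / 2 = 0.4397 mol
V = 0.4397 × 24.0 = 10.55 L

10.6 L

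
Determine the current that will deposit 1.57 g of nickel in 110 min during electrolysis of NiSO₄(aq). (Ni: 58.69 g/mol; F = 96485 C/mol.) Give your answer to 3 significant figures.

0.782 A

n(Ni) = 1.57 / 58.69 = 0.02675 mol
Ni²⁺ + 2e⁻ → Ni, so n(e⁻) = 2 × 0.02675 = 0.05350 mol
Q = 0.05350 × 96485 = 5162 C
I = Q / t = 5162 / 6600 s = 0.782 A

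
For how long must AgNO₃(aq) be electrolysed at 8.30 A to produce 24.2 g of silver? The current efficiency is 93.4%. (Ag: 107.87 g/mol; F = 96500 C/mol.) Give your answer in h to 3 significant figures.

n(Ag) = 24.2 / 107.87 = 0.2243 mol
Ag⁺ + e⁻ → Ag, so n(e⁻) = 0.2243 mol
Q = 0.2243 × 96500 / 0.934 = 23170 C
t = Q / I = 23170 / 8.30 = 2792 s = 0.776 h

0.776 h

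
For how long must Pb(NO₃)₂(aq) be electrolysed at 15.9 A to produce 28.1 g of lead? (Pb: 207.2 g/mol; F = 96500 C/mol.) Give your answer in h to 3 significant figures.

n(Pb) = 28.1 / 207.2 = 0.1356 mol
Pb²⁺ + 2e⁻ → Pb, so n(e⁻) = 2 × 0.1356 = 0.2712 mol
Q = 0.2712 × 96500 = 26170 C
t = Q / I = 26170 / 15.9 = 1646 s = 0.457 h

0.457 h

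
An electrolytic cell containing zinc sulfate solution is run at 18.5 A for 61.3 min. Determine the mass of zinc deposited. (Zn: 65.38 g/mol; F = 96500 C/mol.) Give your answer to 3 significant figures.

Q = 18.5 A × 3678 s = 68040 C
n(e⁻) = 68040 / 96500 = 0.7051 mol
Zn²⁺ + 2e⁻ → Zn, so n(Zn) = 0.7051 / 2 = 0.3526 mol
m = 0.3526 × 65.38 = 23.1 g

23.1 g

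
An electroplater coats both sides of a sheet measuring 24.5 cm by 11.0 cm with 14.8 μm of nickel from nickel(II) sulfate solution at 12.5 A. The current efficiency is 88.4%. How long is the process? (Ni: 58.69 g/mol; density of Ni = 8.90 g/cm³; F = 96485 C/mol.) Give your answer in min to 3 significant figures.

35.2 min

Plated area = 2 × 24.5 × 11.0 = 539.0 cm²
Volume = 539.0 × 14.8×10⁻⁴ cm = 0.7977 cm³
m(Ni) = 0.7977 × 8.90 = 7.100 g
n(Ni) = 7.100 / 58.69 = 0.1210 mol; n(e⁻) = 2 × 0.1210 = 0.2420 mol
Q = 0.2420 × 96485 / 0.884 = 26410 C
t = 26410 / 12.5 = 2113 s = 35.2 min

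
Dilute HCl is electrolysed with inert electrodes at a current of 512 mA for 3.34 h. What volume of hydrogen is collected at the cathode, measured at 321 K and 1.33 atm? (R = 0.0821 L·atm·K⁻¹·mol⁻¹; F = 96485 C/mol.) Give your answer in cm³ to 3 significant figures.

Q = 0.512 A × 12024 s = 6156 C
Moles of electrons = 6156 / 96485 = 0.06380 mol
2H⁺ + 2e⁻ → H₂, so n(H₂) = 0.06380 / 2 = 0.03190 mol
V = nRT/P = 0.03190 × 0.0821 × 321 / 1.33 = 0.6321 L
= 632 cm³

632 cm³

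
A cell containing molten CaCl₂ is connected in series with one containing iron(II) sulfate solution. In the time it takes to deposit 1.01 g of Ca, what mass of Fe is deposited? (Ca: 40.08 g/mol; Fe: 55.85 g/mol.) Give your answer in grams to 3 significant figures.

n(Ca) = 1.01 / 40.08 = 0.02520 mol
Ca²⁺ + 2e⁻ → Ca, so n(e⁻) = 2 × 0.02520 = 0.05040 mol
In series, the same 0.05040 mol of electrons flows through the second cell.
Fe²⁺ + 2e⁻ → Fe, so n(Fe) = 0.05040 / 2 = 0.02520 mol
m(Fe) = 0.02520 × 55.85 = 1.41 g

1.41 g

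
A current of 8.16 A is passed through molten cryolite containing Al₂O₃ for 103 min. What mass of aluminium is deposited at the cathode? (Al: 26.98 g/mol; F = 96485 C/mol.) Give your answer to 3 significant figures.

Q = 8.16 A × 6180 s = 50430 C
Moles of electrons = 50430 / 96485 = 0.5227 mol
Al³⁺ + 3e⁻ → Al, so n(Al) = 0.5227 / 3 = 0.1742 mol
m = 0.1742 × 26.98 = 4.70 g

4.70 g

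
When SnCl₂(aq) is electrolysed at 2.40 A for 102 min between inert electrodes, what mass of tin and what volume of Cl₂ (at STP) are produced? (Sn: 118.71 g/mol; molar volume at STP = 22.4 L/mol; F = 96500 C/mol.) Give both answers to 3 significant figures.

Q = 2.40 × 6120 = 14690 C; n(e⁻) = 14690 / 96500 = 0.1522 mol
Cathode: Sn²⁺ + 2e⁻ → Sn → n(Sn) = 0.1522/2 = 0.07610 mol → 9.03 g
Anode: 2Cl⁻ → Cl₂ + 2e⁻ → n(Cl₂) = 0.1522/2 = 0.07610 mol → 1.70 L

9.03 g Sn; 1.70 L Cl₂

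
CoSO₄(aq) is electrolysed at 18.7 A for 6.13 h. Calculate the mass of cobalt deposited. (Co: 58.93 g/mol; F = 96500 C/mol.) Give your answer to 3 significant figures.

Q = 18.7 A × 22068 s = 4.127×10^5 C
Moles of electrons = 4.127×10^5 / 96500 = 4.277 mol
Co²⁺ + 2e⁻ → Co, so n(Co) = 4.277 / 2 = 2.139 mol
m = 2.139 × 58.93 = 126 g

126 g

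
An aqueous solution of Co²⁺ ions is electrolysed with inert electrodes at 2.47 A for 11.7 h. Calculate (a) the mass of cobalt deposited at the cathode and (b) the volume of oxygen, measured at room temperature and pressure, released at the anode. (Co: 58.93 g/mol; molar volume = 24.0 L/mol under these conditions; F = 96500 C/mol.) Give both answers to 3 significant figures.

31.8 g Co; 6.47 L O₂

Q = 2.47 × 42120 = 1.040×10^5 C; n(e⁻) = 1.040×10^5 / 96500 = 1.078 mol
Cathode: Co²⁺ + 2e⁻ → Co → n(Co) = 1.078/2 = 0.5390 mol → 31.8 g
Anode: 2H₂O → O₂ + 4H⁺ + 4e⁻ → n(O₂) = 1.078/4 = 0.2695 mol → 6.47 L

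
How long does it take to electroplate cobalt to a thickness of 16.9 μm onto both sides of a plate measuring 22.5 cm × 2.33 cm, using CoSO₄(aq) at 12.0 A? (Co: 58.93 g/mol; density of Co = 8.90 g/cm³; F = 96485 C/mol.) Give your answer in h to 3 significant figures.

0.120 h

Plated area = 2 × 22.5 × 2.33 = 104.9 cm²
Volume = 104.9 × 16.9×10⁻⁴ cm = 0.1773 cm³
m(Co) = 0.1773 × 8.90 = 1.578 g
n(Co) = 1.578 / 58.93 = 0.02678 mol; n(e⁻) = 2 × 0.02678 = 0.05356 mol
Q = 0.05356 × 96485 = 5168 C
t = 5168 / 12.0 = 430.7 s = 0.120 h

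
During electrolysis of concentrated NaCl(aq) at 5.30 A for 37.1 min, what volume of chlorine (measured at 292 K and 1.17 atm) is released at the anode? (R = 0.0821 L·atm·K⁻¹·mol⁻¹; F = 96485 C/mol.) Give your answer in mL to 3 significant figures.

1250 mL

Charge passed = 5.30 × 2226 = 11800 C
n(e⁻) = 11800 / 96485 = 0.1223 mol
2Cl⁻ → Cl₂ + 2e⁻, so n(Cl₂) = 0.1223 / 2 = 0.06115 mol
V = nRT/P = 0.06115 × 0.0821 × 292 / 1.17 = 1.253 L
= 1250 mL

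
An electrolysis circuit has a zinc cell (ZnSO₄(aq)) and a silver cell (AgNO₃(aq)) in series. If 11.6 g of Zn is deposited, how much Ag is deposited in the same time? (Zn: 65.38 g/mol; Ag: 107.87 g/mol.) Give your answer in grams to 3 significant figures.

n(Zn) = 11.6 / 65.38 = 0.1774 mol
Zn²⁺ + 2e⁻ → Zn, so n(e⁻) = 2 × 0.1774 = 0.3548 mol
Same current for the same time ⇒ same n(e⁻) = 0.3548 mol in both cells.
Ag⁺ + e⁻ → Ag, so n(Ag) = 0.3548 mol
m(Ag) = 0.3548 × 107.87 = 38.3 g

38.3 g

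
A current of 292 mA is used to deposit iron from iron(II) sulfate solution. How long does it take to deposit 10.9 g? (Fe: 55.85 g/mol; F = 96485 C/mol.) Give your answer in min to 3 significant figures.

n(Fe) = 10.9 / 55.85 = 0.1952 mol
Fe²⁺ + 2e⁻ → Fe, so n(e⁻) = 2 × 0.1952 = 0.3904 mol
Q = 0.3904 × 96485 = 37670 C
t = Q / I = 37670 / 0.292 = 1.290×10^5 s = 2150 min

2150 min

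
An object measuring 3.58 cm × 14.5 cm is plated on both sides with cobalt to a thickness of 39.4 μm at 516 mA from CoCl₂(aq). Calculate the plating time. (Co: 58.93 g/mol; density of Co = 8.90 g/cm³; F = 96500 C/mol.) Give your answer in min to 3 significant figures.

Plated area = 2 × 3.58 × 14.5 = 103.8 cm²
Volume = 103.8 × 39.4×10⁻⁴ cm = 0.4090 cm³
m(Co) = 0.4090 × 8.90 = 3.640 g
n(Co) = 3.640 / 58.93 = 0.06177 mol; n(e⁻) = 2 × 0.06177 = 0.1235 mol
Q = 0.1235 × 96500 = 11920 C
t = 11920 / 0.516 = 23100 s = 385 min

385 min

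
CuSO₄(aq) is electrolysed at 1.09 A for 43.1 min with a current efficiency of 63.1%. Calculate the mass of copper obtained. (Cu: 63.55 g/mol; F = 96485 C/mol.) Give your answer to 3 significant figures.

0.586 g

Q = 1.09 × 2586 = 2819 C
n(e⁻) = 2819 / 96485 = 0.02922 mol
Cu²⁺ + 2e⁻ → Cu, so theoretical m(Cu) = 0.01461 × 63.55 = 0.9285 g
Actual mass = 63.1% × 0.9285 = 0.586 g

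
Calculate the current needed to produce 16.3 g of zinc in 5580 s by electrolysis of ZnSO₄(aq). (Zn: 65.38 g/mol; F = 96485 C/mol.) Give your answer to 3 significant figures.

n(Zn) = 16.3 / 65.38 = 0.2493 mol
Zn²⁺ + 2e⁻ → Zn, so n(e⁻) = 2 × 0.2493 = 0.4986 mol
Q = 0.4986 × 96485 = 48110 C
I = Q / t = 48110 / 5580 s = 8.62 A

8.62 A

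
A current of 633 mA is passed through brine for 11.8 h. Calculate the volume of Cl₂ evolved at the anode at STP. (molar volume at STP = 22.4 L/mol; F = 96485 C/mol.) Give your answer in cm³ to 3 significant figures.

Q = It = 0.633 × 42480 = 26890 C
n(e⁻) = 26890 / 96485 = 0.2787 mol
2Cl⁻ → Cl₂ + 2e⁻, so n(Cl₂) = 0.2787 / 2 = 0.1394 mol
V = 0.1394 × 22.4 = 3.123 L
= 3120 cm³

3120 cm³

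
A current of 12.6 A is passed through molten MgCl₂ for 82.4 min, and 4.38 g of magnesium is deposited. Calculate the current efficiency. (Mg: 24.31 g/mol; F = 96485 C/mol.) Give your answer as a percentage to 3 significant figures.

55.8%

Q = 12.6 × 4944 = 62290 C
n(e⁻) = 62290 / 96485 = 0.6456 mol
Mg²⁺ + 2e⁻ → Mg, so theoretical n(Mg) = 0.3228 mol → 7.847 g
Efficiency = 4.38 / 7.847 = 0.5582 = 55.8%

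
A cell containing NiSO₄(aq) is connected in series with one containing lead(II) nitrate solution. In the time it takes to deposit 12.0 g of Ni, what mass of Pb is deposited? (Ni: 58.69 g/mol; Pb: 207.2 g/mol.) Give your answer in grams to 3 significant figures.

42.4 g

n(Ni) = 12.0 / 58.69 = 0.2045 mol
Ni²⁺ + 2e⁻ → Ni, so n(e⁻) = 2 × 0.2045 = 0.4090 mol
Since the cells are in series, n(e⁻) in the Pb cell is also 0.4090 mol.
Pb²⁺ + 2e⁻ → Pb, so n(Pb) = 0.4090 / 2 = 0.2045 mol
m(Pb) = 0.2045 × 207.2 = 42.4 g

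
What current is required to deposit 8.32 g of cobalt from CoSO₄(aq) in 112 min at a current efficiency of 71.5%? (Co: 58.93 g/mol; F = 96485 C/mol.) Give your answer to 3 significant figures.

5.67 A

n(Co) = 8.32 / 58.93 = 0.1412 mol
Co²⁺ + 2e⁻ → Co, so n(e⁻) = 2 × 0.1412 = 0.2824 mol
Q = 0.2824 × 96485 / 0.715 = 38110 C
I = Q / t = 38110 / 6720 s = 5.67 A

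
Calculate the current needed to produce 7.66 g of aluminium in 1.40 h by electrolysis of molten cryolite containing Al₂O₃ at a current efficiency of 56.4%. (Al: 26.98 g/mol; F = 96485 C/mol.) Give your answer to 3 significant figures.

n(Al) = 7.66 / 26.98 = 0.2839 mol
Al³⁺ + 3e⁻ → Al, so n(e⁻) = 3 × 0.2839 = 0.8517 mol
Q = 0.8517 × 96485 / 0.564 = 1.457×10^5 C
I = Q / t = 1.457×10^5 / 5040 s = 28.9 A

28.9 A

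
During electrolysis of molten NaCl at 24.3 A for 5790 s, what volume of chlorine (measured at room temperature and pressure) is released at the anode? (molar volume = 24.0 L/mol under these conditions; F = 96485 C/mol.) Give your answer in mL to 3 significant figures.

Q = It = 24.3 × 5790 = 1.407×10^5 C
n(e⁻) = Q/F = 1.407×10^5/96485 = 1.458 mol
2Cl⁻ → Cl₂ + 2e⁻, so n(Cl₂) = 1.458 / 2 = 0.7290 mol
V = 0.7290 × 24.0 = 17.50 L
= 17500 mL

17500 mL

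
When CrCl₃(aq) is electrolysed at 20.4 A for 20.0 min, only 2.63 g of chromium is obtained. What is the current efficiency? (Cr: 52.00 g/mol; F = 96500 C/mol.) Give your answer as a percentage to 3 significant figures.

Q = 20.4 × 1200 = 24480 C
n(e⁻) = 24480 / 96500 = 0.2537 mol
Cr³⁺ + 3e⁻ → Cr, so theoretical n(Cr) = 0.08457 mol → 4.398 g
Efficiency = 2.63 / 4.398 = 0.5980 = 59.8%

59.8%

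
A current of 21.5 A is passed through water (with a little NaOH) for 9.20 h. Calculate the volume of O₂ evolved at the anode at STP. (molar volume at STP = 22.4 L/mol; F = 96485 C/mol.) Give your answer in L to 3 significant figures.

41.3 L

Q = It = 21.5 × 33120 = 7.121×10^5 C
n(e⁻) = 7.121×10^5 / 96485 = 7.380 mol
2H₂O → O₂ + 4H⁺ + 4e⁻, so n(O₂) = 7.380 / 4 = 1.845 mol
V = 1.845 × 22.4 = 41.33 L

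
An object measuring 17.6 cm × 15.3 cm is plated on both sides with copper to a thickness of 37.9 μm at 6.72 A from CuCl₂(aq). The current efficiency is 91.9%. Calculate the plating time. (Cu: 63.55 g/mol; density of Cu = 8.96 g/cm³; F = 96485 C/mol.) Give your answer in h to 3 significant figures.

Plated area = 2 × 17.6 × 15.3 = 538.6 cm²
Volume = 538.6 × 37.9×10⁻⁴ cm = 2.041 cm³
m(Cu) = 2.041 × 8.96 = 18.29 g
n(Cu) = 18.29 / 63.55 = 0.2878 mol; n(e⁻) = 2 × 0.2878 = 0.5756 mol
Q = 0.5756 × 96485 / 0.919 = 60430 C
t = 60430 / 6.72 = 8993 s = 2.50 h

2.50 h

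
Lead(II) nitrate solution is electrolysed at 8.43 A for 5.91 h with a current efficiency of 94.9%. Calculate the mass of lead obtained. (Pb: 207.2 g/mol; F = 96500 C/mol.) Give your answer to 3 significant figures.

183 g

Q = 8.43 × 21276 = 1.794×10^5 C
n(e⁻) = 1.794×10^5 / 96500 = 1.859 mol
Pb²⁺ + 2e⁻ → Pb, so theoretical m(Pb) = 0.9295 × 207.2 = 192.6 g
Actual mass = 94.9% × 192.6 = 183 g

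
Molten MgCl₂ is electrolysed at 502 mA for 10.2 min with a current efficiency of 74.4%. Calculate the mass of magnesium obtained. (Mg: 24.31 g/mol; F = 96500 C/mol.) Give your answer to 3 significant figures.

Q = 0.502 × 612 = 307.2 C
n(e⁻) = 307.2 / 96500 = 0.003183 mol
Mg²⁺ + 2e⁻ → Mg, so theoretical m(Mg) = 0.001592 × 24.31 = 0.03870 g
Actual mass = 74.4% × 0.03870 = 0.0288 g

0.0288 g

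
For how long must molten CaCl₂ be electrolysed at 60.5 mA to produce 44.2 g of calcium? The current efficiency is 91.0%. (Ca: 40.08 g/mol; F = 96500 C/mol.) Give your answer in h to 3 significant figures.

1070 h

n(Ca) = 44.2 / 40.08 = 1.103 mol
Ca²⁺ + 2e⁻ → Ca, so n(e⁻) = 2 × 1.103 = 2.206 mol
Q = 2.206 × 96500 / 0.910 = 2.339×10^5 C
t = Q / I = 2.339×10^5 / 0.0605 = 3.866×10^6 s = 1070 h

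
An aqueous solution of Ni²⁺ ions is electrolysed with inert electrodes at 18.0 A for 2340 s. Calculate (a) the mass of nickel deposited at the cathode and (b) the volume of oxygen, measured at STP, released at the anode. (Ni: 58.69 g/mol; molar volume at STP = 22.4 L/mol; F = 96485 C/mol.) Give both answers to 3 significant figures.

Q = 18.0 × 2340 = 42120 C; n(e⁻) = 42120 / 96485 = 0.4365 mol
Cathode: Ni²⁺ + 2e⁻ → Ni → n(Ni) = 0.4365/2 = 0.2183 mol → 12.8 g
Anode: 2H₂O → O₂ + 4H⁺ + 4e⁻ → n(O₂) = 0.4365/4 = 0.1091 mol → 2.44 L

12.8 g Ni; 2.44 L O₂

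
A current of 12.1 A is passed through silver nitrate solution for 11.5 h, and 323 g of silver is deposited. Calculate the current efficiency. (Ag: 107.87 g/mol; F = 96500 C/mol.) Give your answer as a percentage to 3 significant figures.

Q = 12.1 × 41400 = 5.009×10^5 C
n(e⁻) = 5.009×10^5 / 96500 = 5.191 mol
Ag⁺ + e⁻ → Ag, so theoretical n(Ag) = 5.191 mol → 560.0 g
Efficiency = 323 / 560.0 = 0.5768 = 57.7%

57.7%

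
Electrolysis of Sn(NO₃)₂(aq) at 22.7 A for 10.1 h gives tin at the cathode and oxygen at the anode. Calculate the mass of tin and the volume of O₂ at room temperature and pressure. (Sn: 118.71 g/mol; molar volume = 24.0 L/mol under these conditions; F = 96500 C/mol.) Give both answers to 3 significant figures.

508 g Sn; 51.3 L O₂

Q = 22.7 × 36360 = 8.254×10^5 C; n(e⁻) = 8.254×10^5 / 96500 = 8.553 mol
Cathode: Sn²⁺ + 2e⁻ → Sn → n(Sn) = 8.553/2 = 4.277 mol → 508 g
Anode: 2H₂O → O₂ + 4H⁺ + 4e⁻ → n(O₂) = 8.553/4 = 2.138 mol → 51.3 L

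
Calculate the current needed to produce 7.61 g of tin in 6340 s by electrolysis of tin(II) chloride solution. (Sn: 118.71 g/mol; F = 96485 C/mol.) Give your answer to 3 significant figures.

n(Sn) = 7.61 / 118.71 = 0.06411 mol
Sn²⁺ + 2e⁻ → Sn, so n(e⁻) = 2 × 0.06411 = 0.1282 mol
Q = 0.1282 × 96485 = 12370 C
I = Q / t = 12370 / 6340 s = 1.95 A

1.95 A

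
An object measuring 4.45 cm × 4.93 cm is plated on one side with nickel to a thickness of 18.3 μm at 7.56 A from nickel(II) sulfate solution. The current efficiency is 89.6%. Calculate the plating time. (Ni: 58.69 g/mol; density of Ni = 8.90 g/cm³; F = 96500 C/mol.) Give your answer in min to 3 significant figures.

2.89 min

Plated area = 4.45 × 4.93 = 21.94 cm²
Volume = 21.94 × 18.3×10⁻⁴ cm = 0.04015 cm³
m(Ni) = 0.04015 × 8.90 = 0.3573 g
n(Ni) = 0.3573 / 58.69 = 0.006088 mol; n(e⁻) = 2 × 0.006088 = 0.01218 mol
Q = 0.01218 × 96500 / 0.896 = 1312 C
t = 1312 / 7.56 = 173.5 s = 2.89 min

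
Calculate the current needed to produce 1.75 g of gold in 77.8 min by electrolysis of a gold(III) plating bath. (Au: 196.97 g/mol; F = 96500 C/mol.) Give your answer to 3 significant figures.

0.551 A

n(Au) = 1.75 / 196.97 = 0.008885 mol
Au³⁺ + 3e⁻ → Au, so n(e⁻) = 3 × 0.008885 = 0.02666 mol
Q = 0.02666 × 96500 = 2573 C
I = Q / t = 2573 / 4668 s = 0.551 A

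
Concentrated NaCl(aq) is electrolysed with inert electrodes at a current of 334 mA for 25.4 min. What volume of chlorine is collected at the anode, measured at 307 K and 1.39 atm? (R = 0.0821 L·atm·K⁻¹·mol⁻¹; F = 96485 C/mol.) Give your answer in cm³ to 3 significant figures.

Q = It = 0.334 × 1524 = 509.0 C
n(e⁻) = 509.0 / 96485 = 0.005275 mol
2Cl⁻ → Cl₂ + 2e⁻, so n(Cl₂) = 0.005275 / 2 = 0.002638 mol
V = nRT/P = 0.002638 × 0.0821 × 307 / 1.39 = 0.04783 L
= 47.8 cm³

47.8 cm³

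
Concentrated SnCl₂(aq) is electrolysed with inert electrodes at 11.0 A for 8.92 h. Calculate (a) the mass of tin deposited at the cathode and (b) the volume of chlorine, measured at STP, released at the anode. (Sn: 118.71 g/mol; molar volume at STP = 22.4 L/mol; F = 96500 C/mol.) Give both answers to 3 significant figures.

217 g Sn; 41.0 L Cl₂

Q = 11.0 × 32112 = 3.532×10^5 C; n(e⁻) = 3.532×10^5 / 96500 = 3.660 mol
Cathode: Sn²⁺ + 2e⁻ → Sn → n(Sn) = 3.660/2 = 1.830 mol → 217 g
Anode: 2Cl⁻ → Cl₂ + 2e⁻ → n(Cl₂) = 3.660/2 = 1.830 mol → 41.0 L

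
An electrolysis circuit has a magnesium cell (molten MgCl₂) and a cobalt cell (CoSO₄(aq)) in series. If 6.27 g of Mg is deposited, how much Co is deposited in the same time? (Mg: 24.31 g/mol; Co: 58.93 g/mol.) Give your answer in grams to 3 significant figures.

15.2 g

n(Mg) = 6.27 / 24.31 = 0.2579 mol
Mg²⁺ + 2e⁻ → Mg, so n(e⁻) = 2 × 0.2579 = 0.5158 mol
Since the cells are in series, n(e⁻) in the Co cell is also 0.5158 mol.
Co²⁺ + 2e⁻ → Co, so n(Co) = 0.5158 / 2 = 0.2579 mol
m(Co) = 0.2579 × 58.93 = 15.2 g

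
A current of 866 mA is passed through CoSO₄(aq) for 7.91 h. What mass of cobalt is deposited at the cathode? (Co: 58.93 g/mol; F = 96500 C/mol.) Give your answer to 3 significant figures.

7.53 g

Charge passed = 0.866 × 28476 = 24660 C
Moles of electrons = 24660 / 96500 = 0.2555 mol
Co²⁺ + 2e⁻ → Co, so n(Co) = 0.2555 / 2 = 0.1278 mol
m = 0.1278 × 58.93 = 7.53 g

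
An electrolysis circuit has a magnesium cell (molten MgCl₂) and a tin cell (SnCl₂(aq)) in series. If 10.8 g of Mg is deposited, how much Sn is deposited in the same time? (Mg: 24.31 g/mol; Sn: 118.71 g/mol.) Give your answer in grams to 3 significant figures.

n(Mg) = 10.8 / 24.31 = 0.4443 mol
Mg²⁺ + 2e⁻ → Mg, so n(e⁻) = 2 × 0.4443 = 0.8886 mol
Same current for the same time ⇒ same n(e⁻) = 0.8886 mol in both cells.
Sn²⁺ + 2e⁻ → Sn, so n(Sn) = 0.8886 / 2 = 0.4443 mol
m(Sn) = 0.4443 × 118.71 = 52.7 g

52.7 g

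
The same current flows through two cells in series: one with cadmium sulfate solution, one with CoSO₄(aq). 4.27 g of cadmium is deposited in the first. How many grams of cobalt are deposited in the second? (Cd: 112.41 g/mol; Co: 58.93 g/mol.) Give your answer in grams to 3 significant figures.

n(Cd) = 4.27 / 112.41 = 0.03799 mol
Cd²⁺ + 2e⁻ → Cd, so n(e⁻) = 2 × 0.03799 = 0.07598 mol
In series, the same 0.07598 mol of electrons flows through the second cell.
Co²⁺ + 2e⁻ → Co, so n(Co) = 0.07598 / 2 = 0.03799 mol
m(Co) = 0.03799 × 58.93 = 2.24 g

2.24 g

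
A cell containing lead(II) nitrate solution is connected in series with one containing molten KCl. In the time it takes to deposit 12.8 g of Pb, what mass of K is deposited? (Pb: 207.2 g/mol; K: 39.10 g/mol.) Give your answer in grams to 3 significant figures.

4.83 g

n(Pb) = 12.8 / 207.2 = 0.06178 mol
Pb²⁺ + 2e⁻ → Pb, so n(e⁻) = 2 × 0.06178 = 0.1236 mol
In series, the same 0.1236 mol of electrons flows through the second cell.
K⁺ + e⁻ → K, so n(K) = 0.1236 mol
m(K) = 0.1236 × 39.10 = 4.83 g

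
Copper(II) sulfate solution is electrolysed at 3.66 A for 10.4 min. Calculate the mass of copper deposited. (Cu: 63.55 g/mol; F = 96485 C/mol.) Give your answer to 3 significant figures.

Q = It = 3.66 × 624 = 2284 C
Moles of electrons = 2284 / 96485 = 0.02367 mol
Cu²⁺ + 2e⁻ → Cu, so n(Cu) = 0.02367 / 2 = 0.01184 mol
m = 0.01184 × 63.55 = 0.752 g

0.752 g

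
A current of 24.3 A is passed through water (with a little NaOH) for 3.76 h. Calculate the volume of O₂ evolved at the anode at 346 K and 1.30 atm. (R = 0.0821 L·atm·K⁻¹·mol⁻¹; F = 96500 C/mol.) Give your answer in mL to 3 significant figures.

Charge passed = 24.3 × 13536 = 3.289×10^5 C
n(e⁻) = Q/F = 3.289×10^5/96500 = 3.408 mol
2H₂O → O₂ + 4H⁺ + 4e⁻, so n(O₂) = 3.408 / 4 = 0.8520 mol
V = nRT/P = 0.8520 × 0.0821 × 346 / 1.30 = 18.62 L
= 18600 mL

18600 mL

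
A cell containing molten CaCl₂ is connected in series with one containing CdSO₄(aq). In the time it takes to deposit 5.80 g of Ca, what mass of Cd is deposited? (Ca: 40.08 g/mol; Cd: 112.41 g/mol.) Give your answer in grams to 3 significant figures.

n(Ca) = 5.80 / 40.08 = 0.1447 mol
Ca²⁺ + 2e⁻ → Ca, so n(e⁻) = 2 × 0.1447 = 0.2894 mol
Since the cells are in series, n(e⁻) in the Cd cell is also 0.2894 mol.
Cd²⁺ + 2e⁻ → Cd, so n(Cd) = 0.2894 / 2 = 0.1447 mol
m(Cd) = 0.1447 × 112.41 = 16.3 g

16.3 g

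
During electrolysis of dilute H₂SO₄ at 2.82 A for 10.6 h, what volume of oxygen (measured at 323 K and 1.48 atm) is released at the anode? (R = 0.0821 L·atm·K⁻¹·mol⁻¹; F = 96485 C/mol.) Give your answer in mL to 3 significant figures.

Q = It = 2.82 × 38160 = 1.076×10^5 C
Moles of electrons = 1.076×10^5 / 96485 = 1.115 mol
2H₂O → O₂ + 4H⁺ + 4e⁻, so n(O₂) = 1.115 / 4 = 0.2788 mol
V = nRT/P = 0.2788 × 0.0821 × 323 / 1.48 = 4.995 L
= 5000 mL

5000 mL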